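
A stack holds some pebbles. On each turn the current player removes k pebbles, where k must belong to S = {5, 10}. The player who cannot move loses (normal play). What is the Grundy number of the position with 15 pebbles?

0

n :  0  1  2  3  4  5  6  7  8  9 10 11 12 13 14 15
G :  0  0  0  0  0  1  1  1  1  1  2  2  2  2  2  0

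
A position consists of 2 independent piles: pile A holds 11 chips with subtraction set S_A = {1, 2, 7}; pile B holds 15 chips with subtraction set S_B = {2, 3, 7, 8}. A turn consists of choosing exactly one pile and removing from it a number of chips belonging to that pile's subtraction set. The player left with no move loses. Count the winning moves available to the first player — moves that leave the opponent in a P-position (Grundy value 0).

1

Pile A, S = {1, 2, 7}:
G(0) = 0
G(1) = mex{0} = 1
G(2) = mex{1,0} = 2
G(3) = mex{2,1} = 0
G(4) = mex{0,2} = 1
G(5) = mex{1,0} = 2
G(6) = mex{2,1} = 0
G(7) = mex{0,2,0} = 1
G(8) = mex{1,0,1} = 2
G(9) = mex{2,1,2} = 0
G(10) = mex{0,2,0} = 1
G(11) = mex{1,0,1} = 2
G_A(11) = 2.
Pile B, S = {2, 3, 7, 8}:
G(0) = 0
G(1) = mex{} = 0
G(2) = mex{0} = 1
G(3) = mex{0,0} = 1
G(4) = mex{1,0} = 2
G(5) = mex{1,1} = 0
G(6) = mex{2,1} = 0
G(7) = mex{0,2,0} = 1
G(8) = mex{0,0,0,0} = 1
G(9) = mex{1,0,1,0} = 2
G(10) = mex{1,1,1,1} = 0
G(11) = mex{2,1,2,1} = 0
G(12) = mex{0,2,0,2} = 1
G(13) = mex{0,0,0,0} = 1
G(14) = mex{1,0,1,0} = 2
G(15) = mex{1,1,1,1} = 0
G_B(15) = 0.
Combined Grundy value = 2 ⊕ 0 = 2.
A winning move leaves total XOR = 0, i.e. changes one component's Grundy value g to g ⊕ X where X is the current total.
Pile A: need g' = 2⊕2 = 0. Options: 11−1→G=1, 11−2→G=0, 11−7→G=1. Hits: 1.
Pile B: need g' = 0⊕2 = 2. Options: 15−2→G=1, 15−3→G=1, 15−7→G=1, 15−8→G=1. Hits: 0.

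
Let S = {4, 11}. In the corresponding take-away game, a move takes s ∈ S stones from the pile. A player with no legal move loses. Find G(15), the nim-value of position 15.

0

G(0) = 0
G(1) = mex{} = 0
G(2) = mex{} = 0
G(3) = mex{} = 0
G(4) = mex{0} = 1
G(5) = mex{0} = 1
G(6) = mex{0} = 1
G(7) = mex{0} = 1
G(8) = mex{1} = 0
G(9) = mex{1} = 0
G(10) = mex{1} = 0
G(11) = mex{1,0} = 2
G(12) = mex{0,0} = 1
G(13) = mex{0,0} = 1
G(14) = mex{0,0} = 1
G(15) = mex{2,1} = 0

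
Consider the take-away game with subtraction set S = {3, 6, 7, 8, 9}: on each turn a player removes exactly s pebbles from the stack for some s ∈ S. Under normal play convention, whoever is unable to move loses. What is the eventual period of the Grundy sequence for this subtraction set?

n :  0  1  2  3  4  5  6  7  8  9 10 11 12 13 14 15 16 17 18 19 20 21 22 23 24 25
G :  0  0  0  1  1  1  2  2  2  3  3  3  0  0  0  1  1  1  2  2  2  3  3  3  0  0
G(n+12) = G(n) holds for n = 0,…,8 (a full window of length max(S) = 9), so the sequence is purely periodic with period 12.

12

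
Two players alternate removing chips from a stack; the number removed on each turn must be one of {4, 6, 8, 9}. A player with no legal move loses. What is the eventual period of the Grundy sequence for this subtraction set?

13

G(0) = 0
G(1) = mex{} = 0
G(2) = mex{} = 0
G(3) = mex{} = 0
G(4) = mex{0} = 1
G(5) = mex{0} = 1
G(6) = mex{0,0} = 1
G(7) = mex{0,0} = 1
G(8) = mex{1,0,0} = 2
G(9) = mex{1,0,0,0} = 2
G(10) = mex{1,1,0,0} = 2
G(11) = mex{1,1,0,0} = 2
G(12) = mex{2,1,1,0} = 3
G(13) = mex{2,1,1,1} = 0
G(14) = mex{2,2,1,1} = 0
G(15) = mex{2,2,1,1} = 0
G(16) = mex{3,2,2,1} = 0
G(17) = mex{0,2,2,2} = 1
G(18) = mex{0,3,2,2} = 1
G(19) = mex{0,0,2,2} = 1
G(20) = mex{0,0,3,2} = 1
G(21) = mex{1,0,0,3} = 2
G(22) = mex{1,0,0,0} = 2
G(23) = mex{1,1,0,0} = 2
G(24) = mex{1,1,0,0} = 2
G(25) = mex{2,1,1,0} = 3
G(26) = mex{2,1,1,1} = 0
G(27) = mex{2,2,1,1} = 0
G(n+13) = G(n) holds for n = 0,…,8 (a full window of length max(S) = 9), so the sequence is purely periodic with period 13.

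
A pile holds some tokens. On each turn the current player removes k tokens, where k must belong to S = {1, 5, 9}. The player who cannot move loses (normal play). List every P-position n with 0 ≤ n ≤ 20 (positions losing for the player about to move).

0, 2, 4, 6, 8, 10, 12, 14, 16, 18, 20

n :  0  1  2  3  4  5  6  7  8  9 10 11 12 13 14 15 16 17 18 19 20
G :  0  1  0  1  0  1  0  1  0  1  0  1  0  1  0  1  0  1  0  1  0
P-positions are exactly the n with G(n) = 0.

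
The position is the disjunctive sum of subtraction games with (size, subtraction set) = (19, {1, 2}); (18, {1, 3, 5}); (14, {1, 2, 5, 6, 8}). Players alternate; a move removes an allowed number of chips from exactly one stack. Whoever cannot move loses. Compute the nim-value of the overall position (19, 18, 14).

Stack A, S = {1, 2}:
n :  0  1  2  3  4  5  6  7  8  9 10 11 12 13 14 15 16 17 18 19
G :  0  1  2  0  1  2  0  1  2  0  1  2  0  1  2  0  1  2  0  1
G_A(19) = 1.
Stack B, S = {1, 3, 5}:
n :  0  1  2  3  4  5  6  7  8  9 10 11 12 13 14 15 16 17 18
G :  0  1  0  1  0  1  0  1  0  1  0  1  0  1  0  1  0  1  0
G_B(18) = 0.
Stack C, S = {1, 2, 5, 6, 8}:
n :  0  1  2  3  4  5  6  7  8  9 10 11 12 13 14
G :  0  1  2  0  1  2  3  0  1  2  0  1  2  3  0
G_C(14) = 0.
Combined Grundy value = 1 ⊕ 0 ⊕ 0 = 1.

1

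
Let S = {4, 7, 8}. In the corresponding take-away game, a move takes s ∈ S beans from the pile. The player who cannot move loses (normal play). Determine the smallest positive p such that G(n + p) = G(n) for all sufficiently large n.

12

G(0) = 0
G(1) = mex{} = 0
G(2) = mex{} = 0
G(3) = mex{} = 0
G(4) = mex{0} = 1
G(5) = mex{0} = 1
G(6) = mex{0} = 1
G(7) = mex{0,0} = 1
G(8) = mex{1,0,0} = 2
G(9) = mex{1,0,0} = 2
G(10) = mex{1,0,0} = 2
G(11) = mex{1,1,0} = 2
G(12) = mex{2,1,1} = 0
G(13) = mex{2,1,1} = 0
G(14) = mex{2,1,1} = 0
G(15) = mex{2,2,1} = 0
G(16) = mex{0,2,2} = 1
G(17) = mex{0,2,2} = 1
G(18) = mex{0,2,2} = 1
G(19) = mex{0,0,2} = 1
G(20) = mex{1,0,0} = 2
G(21) = mex{1,0,0} = 2
G(22) = mex{1,0,0} = 2
G(23) = mex{1,1,0} = 2
G(24) = mex{2,1,1} = 0
G(25) = mex{2,1,1} = 0
G(n+12) = G(n) holds for n = 0,…,7 (a full window of length max(S) = 8), so the sequence is purely periodic with period 12.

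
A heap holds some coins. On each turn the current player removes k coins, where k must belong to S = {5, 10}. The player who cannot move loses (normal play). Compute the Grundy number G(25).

2

G(0) = 0
G(1) = mex{} = 0
G(2) = mex{} = 0
G(3) = mex{} = 0
G(4) = mex{} = 0
G(5) = mex{0} = 1
G(6) = mex{0} = 1
G(7) = mex{0} = 1
G(8) = mex{0} = 1
G(9) = mex{0} = 1
G(10) = mex{1,0} = 2
G(11) = mex{1,0} = 2
G(12) = mex{1,0} = 2
G(13) = mex{1,0} = 2
G(14) = mex{1,0} = 2
G(15) = mex{2,1} = 0
G(16) = mex{2,1} = 0
G(17) = mex{2,1} = 0
G(18) = mex{2,1} = 0
G(19) = mex{2,1} = 0
G(20) = mex{0,2} = 1
G(21) = mex{0,2} = 1
G(22) = mex{0,2} = 1
G(23) = mex{0,2} = 1
G(24) = mex{0,2} = 1
G(25) = mex{1,0} = 2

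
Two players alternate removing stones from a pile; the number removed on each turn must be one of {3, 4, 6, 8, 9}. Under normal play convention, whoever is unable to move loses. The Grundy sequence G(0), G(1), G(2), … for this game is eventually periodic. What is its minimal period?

12

G(0) = 0
G(1) = mex{} = 0
G(2) = mex{} = 0
G(3) = mex{0} = 1
G(4) = mex{0,0} = 1
G(5) = mex{0,0} = 1
G(6) = mex{1,0,0} = 2
G(7) = mex{1,1,0} = 2
G(8) = mex{1,1,0,0} = 2
G(9) = mex{2,1,1,0,0} = 3
G(10) = mex{2,2,1,0,0} = 3
G(11) = mex{2,2,1,1,0} = 3
G(12) = mex{3,2,2,1,1} = 0
G(13) = mex{3,3,2,1,1} = 0
G(14) = mex{3,3,2,2,1} = 0
G(15) = mex{0,3,3,2,2} = 1
G(16) = mex{0,0,3,2,2} = 1
G(17) = mex{0,0,3,3,2} = 1
G(18) = mex{1,0,0,3,3} = 2
G(19) = mex{1,1,0,3,3} = 2
G(20) = mex{1,1,0,0,3} = 2
G(21) = mex{2,1,1,0,0} = 3
G(22) = mex{2,2,1,0,0} = 3
G(23) = mex{2,2,1,1,0} = 3
G(24) = mex{3,2,2,1,1} = 0
G(25) = mex{3,3,2,1,1} = 0
G(n+12) = G(n) holds for n = 0,…,8 (a full window of length max(S) = 9), so the sequence is purely periodic with period 12.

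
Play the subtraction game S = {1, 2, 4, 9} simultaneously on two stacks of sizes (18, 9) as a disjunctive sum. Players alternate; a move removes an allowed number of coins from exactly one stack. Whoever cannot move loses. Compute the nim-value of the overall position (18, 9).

2

All stacks use S = {1, 2, 4, 9}:
n :  0  1  2  3  4  5  6  7  8  9 10 11 12 13 14 15 16 17 18
G :  0  1  2  0  1  2  0  1  2  3  4  0  1  2  0  1  2  0  1
Stack A: G(18) = 1.
Stack B: G(9) = 3.
Combined Grundy value = 1 ⊕ 3 = 2.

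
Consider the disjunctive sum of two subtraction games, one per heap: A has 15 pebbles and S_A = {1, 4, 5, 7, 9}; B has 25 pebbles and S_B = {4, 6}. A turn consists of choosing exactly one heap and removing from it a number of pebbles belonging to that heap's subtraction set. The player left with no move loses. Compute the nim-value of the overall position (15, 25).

Heap A, S = {1, 4, 5, 7, 9}:
n :  0  1  2  3  4  5  6  7  8  9 10 11 12 13 14 15
G :  0  1  0  1  2  3  2  3  0  1  0  1  2  3  2  3
G_A(15) = 3.
Heap B, S = {4, 6}:
G(0) = 0
G(1) = mex{} = 0
G(2) = mex{} = 0
G(3) = mex{} = 0
G(4) = mex{0} = 1
G(5) = mex{0} = 1
G(6) = mex{0,0} = 1
G(7) = mex{0,0} = 1
G(8) = mex{1,0} = 2
G(9) = mex{1,0} = 2
G(10) = mex{1,1} = 0
G(11) = mex{1,1} = 0
G(12) = mex{2,1} = 0
G(13) = mex{2,1} = 0
G(14) = mex{0,2} = 1
G(15) = mex{0,2} = 1
G(16) = mex{0,0} = 1
G(17) = mex{0,0} = 1
G(18) = mex{1,0} = 2
G(19) = mex{1,0} = 2
G(20) = mex{1,1} = 0
G(21) = mex{1,1} = 0
G(22) = mex{2,1} = 0
G(23) = mex{2,1} = 0
G(24) = mex{0,2} = 1
G(25) = mex{0,2} = 1
G_B(25) = 1.
Combined Grundy value = 3 ⊕ 1 = 2.

2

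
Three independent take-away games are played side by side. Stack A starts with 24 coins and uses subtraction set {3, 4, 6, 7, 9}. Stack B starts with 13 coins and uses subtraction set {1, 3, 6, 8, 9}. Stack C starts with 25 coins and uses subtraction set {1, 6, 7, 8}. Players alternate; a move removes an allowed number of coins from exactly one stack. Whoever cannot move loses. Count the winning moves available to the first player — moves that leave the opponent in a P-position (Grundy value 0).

3

Stack A, S = {3, 4, 6, 7, 9}:
n :  0  1  2  3  4  5  6  7  8  9 10 11 12 13 14 15 16 17 18 19 20 21 22 23 24
G :  0  0  0  1  1  1  2  2  2  3  3  3  0  0  0  1  1  1  2  2  2  3  3  3  0
G_A(24) = 0.
Stack B, S = {1, 3, 6, 8, 9}:
n :  0  1  2  3  4  5  6  7  8  9 10 11 12 13
G :  0  1  0  1  0  1  2  3  2  3  2  3  4  5
G_B(13) = 5.
Stack C, S = {1, 6, 7, 8}:
G(0) = 0
G(1) = mex{0} = 1
G(2) = mex{1} = 0
G(3) = mex{0} = 1
G(4) = mex{1} = 0
G(5) = mex{0} = 1
G(6) = mex{1,0} = 2
G(7) = mex{2,1,0} = 3
G(8) = mex{3,0,1,0} = 2
G(9) = mex{2,1,0,1} = 3
G(10) = mex{3,0,1,0} = 2
G(11) = mex{2,1,0,1} = 3
G(12) = mex{3,2,1,0} = 4
G(13) = mex{4,3,2,1} = 0
G(14) = mex{0,2,3,2} = 1
G(15) = mex{1,3,2,3} = 0
G(16) = mex{0,2,3,2} = 1
G(17) = mex{1,3,2,3} = 0
G(18) = mex{0,4,3,2} = 1
G(19) = mex{1,0,4,3} = 2
G(20) = mex{2,1,0,4} = 3
G(21) = mex{3,0,1,0} = 2
G(22) = mex{2,1,0,1} = 3
G(23) = mex{3,0,1,0} = 2
G(24) = mex{2,1,0,1} = 3
G(25) = mex{3,2,1,0} = 4
G_C(25) = 4.
Combined Grundy value = 0 ⊕ 5 ⊕ 4 = 1.
A winning move leaves total XOR = 0, i.e. changes one component's Grundy value g to g ⊕ X where X is the current total.
Stack A: need g' = 0⊕1 = 1. Options: 24−3→G=3, 24−4→G=2, 24−6→G=2, 24−7→G=1, 24−9→G=1. Hits: 2.
Stack B: need g' = 5⊕1 = 4. Options: 13−1→G=4, 13−3→G=2, 13−6→G=3, 13−8→G=1, 13−9→G=0. Hits: 1.
Stack C: need g' = 4⊕1 = 5. Options: 25−1→G=3, 25−6→G=2, 25−7→G=1, 25−8→G=0. Hits: 0.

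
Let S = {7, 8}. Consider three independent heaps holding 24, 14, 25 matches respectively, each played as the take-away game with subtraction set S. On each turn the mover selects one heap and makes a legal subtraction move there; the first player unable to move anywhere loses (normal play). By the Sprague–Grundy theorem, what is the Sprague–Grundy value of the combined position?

All heaps use S = {7, 8}:
G(0) = 0
G(1) = mex{} = 0
G(2) = mex{} = 0
G(3) = mex{} = 0
G(4) = mex{} = 0
G(5) = mex{} = 0
G(6) = mex{} = 0
G(7) = mex{0} = 1
G(8) = mex{0,0} = 1
G(9) = mex{0,0} = 1
G(10) = mex{0,0} = 1
G(11) = mex{0,0} = 1
G(12) = mex{0,0} = 1
G(13) = mex{0,0} = 1
G(14) = mex{1,0} = 2
G(15) = mex{1,1} = 0
G(16) = mex{1,1} = 0
G(17) = mex{1,1} = 0
G(18) = mex{1,1} = 0
G(19) = mex{1,1} = 0
G(20) = mex{1,1} = 0
G(21) = mex{2,1} = 0
G(22) = mex{0,2} = 1
G(23) = mex{0,0} = 1
G(24) = mex{0,0} = 1
G(25) = mex{0,0} = 1
Heap A: G(24) = 1.
Heap B: G(14) = 2.
Heap C: G(25) = 1.
Combined Grundy value = 1 ⊕ 2 ⊕ 1 = 2.

2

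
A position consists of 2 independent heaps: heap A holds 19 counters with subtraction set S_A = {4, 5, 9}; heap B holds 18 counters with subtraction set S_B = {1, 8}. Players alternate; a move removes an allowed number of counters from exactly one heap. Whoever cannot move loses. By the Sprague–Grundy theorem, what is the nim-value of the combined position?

1

Heap A, S = {4, 5, 9}:
G(0) = 0
G(1) = mex{} = 0
G(2) = mex{} = 0
G(3) = mex{} = 0
G(4) = mex{0} = 1
G(5) = mex{0,0} = 1
G(6) = mex{0,0} = 1
G(7) = mex{0,0} = 1
G(8) = mex{1,0} = 2
G(9) = mex{1,1,0} = 2
G(10) = mex{1,1,0} = 2
G(11) = mex{1,1,0} = 2
G(12) = mex{2,1,0} = 3
G(13) = mex{2,2,1} = 0
G(14) = mex{2,2,1} = 0
G(15) = mex{2,2,1} = 0
G(16) = mex{3,2,1} = 0
G(17) = mex{0,3,2} = 1
G(18) = mex{0,0,2} = 1
G(19) = mex{0,0,2} = 1
G_A(19) = 1.
Heap B, S = {1, 8}:
n :  0  1  2  3  4  5  6  7  8  9 10 11 12 13 14 15 16 17 18
G :  0  1  0  1  0  1  0  1  2  0  1  0  1  0  1  0  1  2  0
G_B(18) = 0.
Combined Grundy value = 1 ⊕ 0 = 1.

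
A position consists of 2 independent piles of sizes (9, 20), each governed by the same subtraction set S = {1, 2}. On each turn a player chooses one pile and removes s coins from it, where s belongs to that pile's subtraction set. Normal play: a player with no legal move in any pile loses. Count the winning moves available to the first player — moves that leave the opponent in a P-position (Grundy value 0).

All piles use S = {1, 2}:
n :  0  1  2  3  4  5  6  7  8  9 10 11 12 13 14 15 16 17 18 19 20
G :  0  1  2  0  1  2  0  1  2  0  1  2  0  1  2  0  1  2  0  1  2
Pile A: G(9) = 0.
Pile B: G(20) = 2.
Combined Grundy value = 0 ⊕ 2 = 2.
A winning move leaves total XOR = 0, i.e. changes one component's Grundy value g to g ⊕ X where X is the current total.
Pile A: need g' = 0⊕2 = 2. Options: 9−1→G=2, 9−2→G=1. Hits: 1.
Pile B: need g' = 2⊕2 = 0. Options: 20−1→G=1, 20−2→G=0. Hits: 1.

2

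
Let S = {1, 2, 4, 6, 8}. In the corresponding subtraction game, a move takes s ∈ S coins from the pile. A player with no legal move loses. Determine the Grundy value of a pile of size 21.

1

G(0) = 0
G(1) = mex{0} = 1
G(2) = mex{1,0} = 2
G(3) = mex{2,1} = 0
G(4) = mex{0,2,0} = 1
G(5) = mex{1,0,1} = 2
G(6) = mex{2,1,2,0} = 3
G(7) = mex{3,2,0,1} = 4
G(8) = mex{4,3,1,2,0} = 5
G(9) = mex{5,4,2,0,1} = 3
G(10) = mex{3,5,3,1,2} = 0
G(11) = mex{0,3,4,2,0} = 1
G(12) = mex{1,0,5,3,1} = 2
G(13) = mex{2,1,3,4,2} = 0
G(14) = mex{0,2,0,5,3} = 1
G(15) = mex{1,0,1,3,4} = 2
G(16) = mex{2,1,2,0,5} = 3
G(17) = mex{3,2,0,1,3} = 4
G(18) = mex{4,3,1,2,0} = 5
G(19) = mex{5,4,2,0,1} = 3
G(20) = mex{3,5,3,1,2} = 0
G(21) = mex{0,3,4,2,0} = 1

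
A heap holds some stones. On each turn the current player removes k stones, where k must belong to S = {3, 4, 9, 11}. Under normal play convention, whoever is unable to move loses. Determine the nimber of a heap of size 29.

3

n :  0  1  2  3  4  5  6  7  8  9 10 11 12 13 14 15 16 17 18 19 20 21 22 23 24 25 26 27 28 29
G :  0  0  0  1  1  1  2  0  0  3  1  1  2  2  0  0  3  1  1  2  0  0  0  1  1  1  2  0  0  3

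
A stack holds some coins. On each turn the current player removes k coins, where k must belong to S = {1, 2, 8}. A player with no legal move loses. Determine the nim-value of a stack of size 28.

1

n :  0  1  2  3  4  5  6  7  8  9 10 11 12 13 14 15 16 17 18 19 20 21 22 23 24 25 26 27 28
G :  0  1  2  0  1  2  0  1  2  0  1  2  0  1  2  0  1  2  0  1  2  0  1  2  0  1  2  0  1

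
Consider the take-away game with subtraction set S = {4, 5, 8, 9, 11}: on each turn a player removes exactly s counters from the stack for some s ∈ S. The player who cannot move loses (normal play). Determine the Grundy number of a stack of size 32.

n :  0  1  2  3  4  5  6  7  8  9 10 11 12 13 14 15 16 17 18 19 20 21 22 23 24 25 26 27 28 29 30 31 32
G :  0  0  0  0  1  1  1  1  2  2  2  2  3  3  3  0  0  0  0  1  1  1  1  2  2  2  2  3  3  3  0  0  0

0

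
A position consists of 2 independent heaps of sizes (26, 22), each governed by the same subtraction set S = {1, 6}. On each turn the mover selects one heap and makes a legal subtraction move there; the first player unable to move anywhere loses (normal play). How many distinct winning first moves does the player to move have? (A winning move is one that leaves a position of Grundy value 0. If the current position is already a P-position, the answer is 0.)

0

All heaps use S = {1, 6}:
n :  0  1  2  3  4  5  6  7  8  9 10 11 12 13 14 15 16 17 18 19 20 21 22 23 24 25 26
G :  0  1  0  1  0  1  2  0  1  0  1  0  1  2  0  1  0  1  0  1  2  0  1  0  1  0  1
Heap A: G(26) = 1.
Heap B: G(22) = 1.
Combined Grundy value = 1 ⊕ 1 = 0.
A winning move leaves total XOR = 0, i.e. changes one component's Grundy value g to g ⊕ X where X is the current total.
Heap A: target g' = 1⊕0 = 1, but every legal move changes the Grundy value (mex property), so 0 moves.
Heap B: target g' = 1⊕0 = 1, but every legal move changes the Grundy value (mex property), so 0 moves.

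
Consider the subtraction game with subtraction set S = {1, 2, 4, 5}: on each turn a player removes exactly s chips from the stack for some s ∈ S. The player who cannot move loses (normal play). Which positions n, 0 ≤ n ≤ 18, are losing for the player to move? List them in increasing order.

0, 3, 6, 9, 12, 15, 18

G(0) = 0
G(1) = mex{0} = 1
G(2) = mex{1,0} = 2
G(3) = mex{2,1} = 0
G(4) = mex{0,2,0} = 1
G(5) = mex{1,0,1,0} = 2
G(6) = mex{2,1,2,1} = 0
G(7) = mex{0,2,0,2} = 1
G(8) = mex{1,0,1,0} = 2
G(9) = mex{2,1,2,1} = 0
G(10) = mex{0,2,0,2} = 1
G(11) = mex{1,0,1,0} = 2
G(12) = mex{2,1,2,1} = 0
G(13) = mex{0,2,0,2} = 1
G(14) = mex{1,0,1,0} = 2
G(15) = mex{2,1,2,1} = 0
G(16) = mex{0,2,0,2} = 1
G(17) = mex{1,0,1,0} = 2
G(18) = mex{2,1,2,1} = 0
P-positions are exactly the n with G(n) = 0.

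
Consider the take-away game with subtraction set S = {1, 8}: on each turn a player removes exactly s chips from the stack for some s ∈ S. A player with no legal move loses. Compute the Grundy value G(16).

1

G(0) = 0
G(1) = mex{0} = 1
G(2) = mex{1} = 0
G(3) = mex{0} = 1
G(4) = mex{1} = 0
G(5) = mex{0} = 1
G(6) = mex{1} = 0
G(7) = mex{0} = 1
G(8) = mex{1,0} = 2
G(9) = mex{2,1} = 0
G(10) = mex{0,0} = 1
G(11) = mex{1,1} = 0
G(12) = mex{0,0} = 1
G(13) = mex{1,1} = 0
G(14) = mex{0,0} = 1
G(15) = mex{1,1} = 0
G(16) = mex{0,2} = 1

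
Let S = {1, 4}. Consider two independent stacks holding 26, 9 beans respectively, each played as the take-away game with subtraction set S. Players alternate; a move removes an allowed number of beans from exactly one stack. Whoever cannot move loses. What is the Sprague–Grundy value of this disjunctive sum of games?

All stacks use S = {1, 4}:
n :  0  1  2  3  4  5  6  7  8  9 10 11 12 13 14 15 16 17 18 19 20 21 22 23 24 25 26
G :  0  1  0  1  2  0  1  0  1  2  0  1  0  1  2  0  1  0  1  2  0  1  0  1  2  0  1
Stack A: G(26) = 1.
Stack B: G(9) = 2.
Combined Grundy value = 1 ⊕ 2 = 3.

3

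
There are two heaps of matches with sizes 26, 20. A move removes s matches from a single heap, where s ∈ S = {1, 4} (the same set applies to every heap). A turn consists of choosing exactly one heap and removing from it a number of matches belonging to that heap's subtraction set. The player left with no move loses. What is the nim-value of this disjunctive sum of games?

All heaps use S = {1, 4}:
n :  0  1  2  3  4  5  6  7  8  9 10 11 12 13 14 15 16 17 18 19 20 21 22 23 24 25 26
G :  0  1  0  1  2  0  1  0  1  2  0  1  0  1  2  0  1  0  1  2  0  1  0  1  2  0  1
Heap A: G(26) = 1.
Heap B: G(20) = 0.
Combined Grundy value = 1 ⊕ 0 = 1.

1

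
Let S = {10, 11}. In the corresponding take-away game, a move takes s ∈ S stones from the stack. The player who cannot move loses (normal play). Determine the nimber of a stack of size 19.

n :  0  1  2  3  4  5  6  7  8  9 10 11 12 13 14 15 16 17 18 19
G :  0  0  0  0  0  0  0  0  0  0  1  1  1  1  1  1  1  1  1  1

1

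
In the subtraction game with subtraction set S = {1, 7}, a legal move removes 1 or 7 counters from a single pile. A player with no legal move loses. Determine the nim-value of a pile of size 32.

0

n :  0  1  2  3  4  5  6  7  8  9 10 11 12 13 14 15 16 17 18 19 20 21 22 23 24 25 26 27 28 29 30 31 32
G :  0  1  0  1  0  1  0  1  0  1  0  1  0  1  0  1  0  1  0  1  0  1  0  1  0  1  0  1  0  1  0  1  0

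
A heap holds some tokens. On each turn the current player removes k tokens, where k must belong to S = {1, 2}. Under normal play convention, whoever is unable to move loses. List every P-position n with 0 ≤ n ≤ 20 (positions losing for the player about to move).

0, 3, 6, 9, 12, 15, 18

G(0) = 0
G(1) = mex{0} = 1
G(2) = mex{1,0} = 2
G(3) = mex{2,1} = 0
G(4) = mex{0,2} = 1
G(5) = mex{1,0} = 2
G(6) = mex{2,1} = 0
G(7) = mex{0,2} = 1
G(8) = mex{1,0} = 2
G(9) = mex{2,1} = 0
G(10) = mex{0,2} = 1
G(11) = mex{1,0} = 2
G(12) = mex{2,1} = 0
G(13) = mex{0,2} = 1
G(14) = mex{1,0} = 2
G(15) = mex{2,1} = 0
G(16) = mex{0,2} = 1
G(17) = mex{1,0} = 2
G(18) = mex{2,1} = 0
G(19) = mex{0,2} = 1
G(20) = mex{1,0} = 2
P-positions are exactly the n with G(n) = 0.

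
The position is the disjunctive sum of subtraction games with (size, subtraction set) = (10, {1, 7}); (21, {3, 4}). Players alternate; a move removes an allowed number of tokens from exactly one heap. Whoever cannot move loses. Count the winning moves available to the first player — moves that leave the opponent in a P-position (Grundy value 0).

Heap A, S = {1, 7}:
n :  0  1  2  3  4  5  6  7  8  9 10
G :  0  1  0  1  0  1  0  1  0  1  0
G_A(10) = 0.
Heap B, S = {3, 4}:
G(0) = 0
G(1) = mex{} = 0
G(2) = mex{} = 0
G(3) = mex{0} = 1
G(4) = mex{0,0} = 1
G(5) = mex{0,0} = 1
G(6) = mex{1,0} = 2
G(7) = mex{1,1} = 0
G(8) = mex{1,1} = 0
G(9) = mex{2,1} = 0
G(10) = mex{0,2} = 1
G(11) = mex{0,0} = 1
G(12) = mex{0,0} = 1
G(13) = mex{1,0} = 2
G(14) = mex{1,1} = 0
G(15) = mex{1,1} = 0
G(16) = mex{2,1} = 0
G(17) = mex{0,2} = 1
G(18) = mex{0,0} = 1
G(19) = mex{0,0} = 1
G(20) = mex{1,0} = 2
G(21) = mex{1,1} = 0
G_B(21) = 0.
Combined Grundy value = 0 ⊕ 0 = 0.
A winning move leaves total XOR = 0, i.e. changes one component's Grundy value g to g ⊕ X where X is the current total.
Heap A: target g' = 0⊕0 = 0, but every legal move changes the Grundy value (mex property), so 0 moves.
Heap B: target g' = 0⊕0 = 0, but every legal move changes the Grundy value (mex property), so 0 moves.

0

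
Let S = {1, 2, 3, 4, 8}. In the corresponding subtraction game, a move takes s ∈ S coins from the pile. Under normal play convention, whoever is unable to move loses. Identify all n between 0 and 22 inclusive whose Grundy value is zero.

0, 5, 10, 15, 20

G(0) = 0
G(1) = mex{0} = 1
G(2) = mex{1,0} = 2
G(3) = mex{2,1,0} = 3
G(4) = mex{3,2,1,0} = 4
G(5) = mex{4,3,2,1} = 0
G(6) = mex{0,4,3,2} = 1
G(7) = mex{1,0,4,3} = 2
G(8) = mex{2,1,0,4,0} = 3
G(9) = mex{3,2,1,0,1} = 4
G(10) = mex{4,3,2,1,2} = 0
G(11) = mex{0,4,3,2,3} = 1
G(12) = mex{1,0,4,3,4} = 2
G(13) = mex{2,1,0,4,0} = 3
G(14) = mex{3,2,1,0,1} = 4
G(15) = mex{4,3,2,1,2} = 0
G(16) = mex{0,4,3,2,3} = 1
G(17) = mex{1,0,4,3,4} = 2
G(18) = mex{2,1,0,4,0} = 3
G(19) = mex{3,2,1,0,1} = 4
G(20) = mex{4,3,2,1,2} = 0
G(21) = mex{0,4,3,2,3} = 1
G(22) = mex{1,0,4,3,4} = 2
P-positions are exactly the n with G(n) = 0.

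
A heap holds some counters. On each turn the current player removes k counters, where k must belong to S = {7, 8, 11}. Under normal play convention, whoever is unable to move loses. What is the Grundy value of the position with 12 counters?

n :  0  1  2  3  4  5  6  7  8  9 10 11 12
G :  0  0  0  0  0  0  0  1  1  1  1  1  1

1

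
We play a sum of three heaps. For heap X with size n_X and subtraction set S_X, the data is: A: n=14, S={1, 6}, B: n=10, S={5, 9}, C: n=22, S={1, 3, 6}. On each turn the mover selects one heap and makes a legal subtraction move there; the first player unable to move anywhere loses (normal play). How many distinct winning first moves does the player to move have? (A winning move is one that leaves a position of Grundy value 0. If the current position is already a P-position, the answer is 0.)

Heap A, S = {1, 6}:
G(0) = 0
G(1) = mex{0} = 1
G(2) = mex{1} = 0
G(3) = mex{0} = 1
G(4) = mex{1} = 0
G(5) = mex{0} = 1
G(6) = mex{1,0} = 2
G(7) = mex{2,1} = 0
G(8) = mex{0,0} = 1
G(9) = mex{1,1} = 0
G(10) = mex{0,0} = 1
G(11) = mex{1,1} = 0
G(12) = mex{0,2} = 1
G(13) = mex{1,0} = 2
G(14) = mex{2,1} = 0
G_A(14) = 0.
Heap B, S = {5, 9}:
n :  0  1  2  3  4  5  6  7  8  9 10
G :  0  0  0  0  0  1  1  1  1  1  2
G_B(10) = 2.
Heap C, S = {1, 3, 6}:
n :  0  1  2  3  4  5  6  7  8  9 10 11 12 13 14 15 16 17 18 19 20 21 22
G :  0  1  0  1  0  1  2  3  2  0  1  0  1  0  1  2  3  2  0  1  0  1  0
G_C(22) = 0.
Combined Grundy value = 0 ⊕ 2 ⊕ 0 = 2.
A winning move leaves total XOR = 0, i.e. changes one component's Grundy value g to g ⊕ X where X is the current total.
Heap A: need g' = 0⊕2 = 2. Options: 14−1→G=2, 14−6→G=1. Hits: 1.
Heap B: need g' = 2⊕2 = 0. Options: 10−5→G=1, 10−9→G=0. Hits: 1.
Heap C: need g' = 0⊕2 = 2. Options: 22−1→G=1, 22−3→G=1, 22−6→G=3. Hits: 0.

2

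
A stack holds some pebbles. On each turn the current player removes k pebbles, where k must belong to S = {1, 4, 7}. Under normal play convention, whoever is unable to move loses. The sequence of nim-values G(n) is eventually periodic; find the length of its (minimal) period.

8

n :  0  1  2  3  4  5  6  7  8  9 10 11 12 13 14 15 16 17
G :  0  1  0  1  2  0  1  2  0  1  0  1  2  0  1  2  0  1
G(n+8) = G(n) holds for n = 0,…,6 (a full window of length max(S) = 7), so the sequence is purely periodic with period 8.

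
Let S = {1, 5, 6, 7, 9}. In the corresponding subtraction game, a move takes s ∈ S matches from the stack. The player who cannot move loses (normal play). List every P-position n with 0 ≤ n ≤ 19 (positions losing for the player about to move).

0, 2, 4, 12, 14, 16

n :  0  1  2  3  4  5  6  7  8  9 10 11 12 13 14 15 16 17 18 19
G :  0  1  0  1  0  1  2  3  2  3  2  3  0  1  0  1  0  1  2  3
P-positions are exactly the n with G(n) = 0.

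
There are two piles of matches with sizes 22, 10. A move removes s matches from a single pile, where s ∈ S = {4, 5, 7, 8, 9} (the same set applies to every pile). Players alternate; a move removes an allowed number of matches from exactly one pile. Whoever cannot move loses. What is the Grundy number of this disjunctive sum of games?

All piles use S = {4, 5, 7, 8, 9}:
G(0) = 0
G(1) = mex{} = 0
G(2) = mex{} = 0
G(3) = mex{} = 0
G(4) = mex{0} = 1
G(5) = mex{0,0} = 1
G(6) = mex{0,0} = 1
G(7) = mex{0,0,0} = 1
G(8) = mex{1,0,0,0} = 2
G(9) = mex{1,1,0,0,0} = 2
G(10) = mex{1,1,0,0,0} = 2
G(11) = mex{1,1,1,0,0} = 2
G(12) = mex{2,1,1,1,0} = 3
G(13) = mex{2,2,1,1,1} = 0
G(14) = mex{2,2,1,1,1} = 0
G(15) = mex{2,2,2,1,1} = 0
G(16) = mex{3,2,2,2,1} = 0
G(17) = mex{0,3,2,2,2} = 1
G(18) = mex{0,0,2,2,2} = 1
G(19) = mex{0,0,3,2,2} = 1
G(20) = mex{0,0,0,3,2} = 1
G(21) = mex{1,0,0,0,3} = 2
G(22) = mex{1,1,0,0,0} = 2
Pile A: G(22) = 2.
Pile B: G(10) = 2.
Combined Grundy value = 2 ⊕ 2 = 0.

0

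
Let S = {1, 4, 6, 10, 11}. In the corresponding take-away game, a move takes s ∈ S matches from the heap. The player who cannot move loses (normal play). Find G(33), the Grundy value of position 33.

0

G(0) = 0
G(1) = mex{0} = 1
G(2) = mex{1} = 0
G(3) = mex{0} = 1
G(4) = mex{1,0} = 2
G(5) = mex{2,1} = 0
G(6) = mex{0,0,0} = 1
G(7) = mex{1,1,1} = 0
G(8) = mex{0,2,0} = 1
G(9) = mex{1,0,1} = 2
G(10) = mex{2,1,2,0} = 3
G(11) = mex{3,0,0,1,0} = 2
G(12) = mex{2,1,1,0,1} = 3
G(13) = mex{3,2,0,1,0} = 4
G(14) = mex{4,3,1,2,1} = 0
G(15) = mex{0,2,2,0,2} = 1
G(16) = mex{1,3,3,1,0} = 2
G(17) = mex{2,4,2,0,1} = 3
G(18) = mex{3,0,3,1,0} = 2
G(19) = mex{2,1,4,2,1} = 0
G(20) = mex{0,2,0,3,2} = 1
G(21) = mex{1,3,1,2,3} = 0
G(22) = mex{0,2,2,3,2} = 1
G(23) = mex{1,0,3,4,3} = 2
G(24) = mex{2,1,2,0,4} = 3
G(25) = mex{3,0,0,1,0} = 2
G(26) = mex{2,1,1,2,1} = 0
G(27) = mex{0,2,0,3,2} = 1
G(28) = mex{1,3,1,2,3} = 0
G(29) = mex{0,2,2,0,2} = 1
G(30) = mex{1,0,3,1,0} = 2
G(31) = mex{2,1,2,0,1} = 3
G(32) = mex{3,0,0,1,0} = 2
G(33) = mex{2,1,1,2,1} = 0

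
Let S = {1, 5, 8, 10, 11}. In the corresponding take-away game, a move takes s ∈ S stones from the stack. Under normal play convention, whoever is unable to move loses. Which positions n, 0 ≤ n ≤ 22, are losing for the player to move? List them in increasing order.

0, 2, 4, 6, 18, 20, 22

n :  0  1  2  3  4  5  6  7  8  9 10 11 12 13 14 15 16 17 18 19 20 21 22
G :  0  1  0  1  0  1  0  1  2  3  2  3  2  3  2  3  4  5  0  1  0  1  0
P-positions are exactly the n with G(n) = 0.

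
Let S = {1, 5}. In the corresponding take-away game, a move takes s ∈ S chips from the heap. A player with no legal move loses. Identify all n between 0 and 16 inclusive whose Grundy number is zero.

n :  0  1  2  3  4  5  6  7  8  9 10 11 12 13 14 15 16
G :  0  1  0  1  0  1  0  1  0  1  0  1  0  1  0  1  0
P-positions are exactly the n with G(n) = 0.

0, 2, 4, 6, 8, 10, 12, 14, 16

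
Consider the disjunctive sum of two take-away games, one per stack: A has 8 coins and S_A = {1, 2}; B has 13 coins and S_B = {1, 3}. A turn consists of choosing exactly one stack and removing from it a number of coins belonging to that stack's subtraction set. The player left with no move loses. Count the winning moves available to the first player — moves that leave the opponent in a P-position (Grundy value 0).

Stack A, S = {1, 2}:
G(0) = 0
G(1) = mex{0} = 1
G(2) = mex{1,0} = 2
G(3) = mex{2,1} = 0
G(4) = mex{0,2} = 1
G(5) = mex{1,0} = 2
G(6) = mex{2,1} = 0
G(7) = mex{0,2} = 1
G(8) = mex{1,0} = 2
G_A(8) = 2.
Stack B, S = {1, 3}:
G(0) = 0
G(1) = mex{0} = 1
G(2) = mex{1} = 0
G(3) = mex{0,0} = 1
G(4) = mex{1,1} = 0
G(5) = mex{0,0} = 1
G(6) = mex{1,1} = 0
G(7) = mex{0,0} = 1
G(8) = mex{1,1} = 0
G(9) = mex{0,0} = 1
G(10) = mex{1,1} = 0
G(11) = mex{0,0} = 1
G(12) = mex{1,1} = 0
G(13) = mex{0,0} = 1
G_B(13) = 1.
Combined Grundy value = 2 ⊕ 1 = 3.
A winning move leaves total XOR = 0, i.e. changes one component's Grundy value g to g ⊕ X where X is the current total.
Stack A: need g' = 2⊕3 = 1. Options: 8−1→G=1, 8−2→G=0. Hits: 1.
Stack B: need g' = 1⊕3 = 2. Options: 13−1→G=0, 13−3→G=0. Hits: 0.

1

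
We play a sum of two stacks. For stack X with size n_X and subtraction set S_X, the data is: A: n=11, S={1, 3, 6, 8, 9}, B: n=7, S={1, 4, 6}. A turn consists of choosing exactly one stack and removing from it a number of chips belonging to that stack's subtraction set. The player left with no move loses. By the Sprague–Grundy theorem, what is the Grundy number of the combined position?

3

Stack A, S = {1, 3, 6, 8, 9}:
G(0) = 0
G(1) = mex{0} = 1
G(2) = mex{1} = 0
G(3) = mex{0,0} = 1
G(4) = mex{1,1} = 0
G(5) = mex{0,0} = 1
G(6) = mex{1,1,0} = 2
G(7) = mex{2,0,1} = 3
G(8) = mex{3,1,0,0} = 2
G(9) = mex{2,2,1,1,0} = 3
G(10) = mex{3,3,0,0,1} = 2
G(11) = mex{2,2,1,1,0} = 3
G_A(11) = 3.
Stack B, S = {1, 4, 6}:
G(0) = 0
G(1) = mex{0} = 1
G(2) = mex{1} = 0
G(3) = mex{0} = 1
G(4) = mex{1,0} = 2
G(5) = mex{2,1} = 0
G(6) = mex{0,0,0} = 1
G(7) = mex{1,1,1} = 0
G_B(7) = 0.
Combined Grundy value = 3 ⊕ 0 = 3.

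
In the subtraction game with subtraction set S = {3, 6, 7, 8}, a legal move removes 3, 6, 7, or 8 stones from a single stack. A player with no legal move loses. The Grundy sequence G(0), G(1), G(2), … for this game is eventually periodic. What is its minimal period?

11

n :  0  1  2  3  4  5  6  7  8  9 10 11 12 13 14 15 16 17 18 19 20 21 22 23
G :  0  0  0  1  1  1  2  2  2  3  3  0  0  0  1  1  1  2  2  2  3  3  0  0
G(n+11) = G(n) holds for n = 0,…,7 (a full window of length max(S) = 8), so the sequence is purely periodic with period 11.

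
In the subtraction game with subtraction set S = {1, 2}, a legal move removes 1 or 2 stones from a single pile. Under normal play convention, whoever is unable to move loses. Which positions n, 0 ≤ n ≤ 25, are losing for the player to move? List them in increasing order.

0, 3, 6, 9, 12, 15, 18, 21, 24

G(0) = 0
G(1) = mex{0} = 1
G(2) = mex{1,0} = 2
G(3) = mex{2,1} = 0
G(4) = mex{0,2} = 1
G(5) = mex{1,0} = 2
G(6) = mex{2,1} = 0
G(7) = mex{0,2} = 1
G(8) = mex{1,0} = 2
G(9) = mex{2,1} = 0
G(10) = mex{0,2} = 1
G(11) = mex{1,0} = 2
G(12) = mex{2,1} = 0
G(13) = mex{0,2} = 1
G(14) = mex{1,0} = 2
G(15) = mex{2,1} = 0
G(16) = mex{0,2} = 1
G(17) = mex{1,0} = 2
G(18) = mex{2,1} = 0
G(19) = mex{0,2} = 1
G(20) = mex{1,0} = 2
G(21) = mex{2,1} = 0
G(22) = mex{0,2} = 1
G(23) = mex{1,0} = 2
G(24) = mex{2,1} = 0
G(25) = mex{0,2} = 1
P-positions are exactly the n with G(n) = 0.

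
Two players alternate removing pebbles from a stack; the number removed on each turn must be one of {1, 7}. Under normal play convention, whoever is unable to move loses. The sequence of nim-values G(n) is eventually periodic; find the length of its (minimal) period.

G(0) = 0
G(1) = mex{0} = 1
G(2) = mex{1} = 0
G(3) = mex{0} = 1
G(4) = mex{1} = 0
G(5) = mex{0} = 1
G(6) = mex{1} = 0
G(7) = mex{0,0} = 1
G(8) = mex{1,1} = 0
G(9) = mex{0,0} = 1
G(10) = mex{1,1} = 0
G(11) = mex{0,0} = 1
G(12) = mex{1,1} = 0
G(13) = mex{0,0} = 1
G(14) = mex{1,1} = 0
G(n+2) = G(n) holds for n = 0,…,6 (a full window of length max(S) = 7), so the sequence is purely periodic with period 2.

2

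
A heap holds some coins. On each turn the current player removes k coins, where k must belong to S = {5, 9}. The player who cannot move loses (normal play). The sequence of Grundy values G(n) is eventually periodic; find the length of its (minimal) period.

n :  0  1  2  3  4  5  6  7  8  9 10 11 12 13 14 15 16 17 18 19 20 21 22 23 24 25 26 27 28 29
G :  0  0  0  0  0  1  1  1  1  1  2  2  2  2  0  0  0  0  0  1  1  1  1  1  2  2  2  2  0  0
G(n+14) = G(n) holds for n = 0,…,8 (a full window of length max(S) = 9), so the sequence is purely periodic with period 14.

14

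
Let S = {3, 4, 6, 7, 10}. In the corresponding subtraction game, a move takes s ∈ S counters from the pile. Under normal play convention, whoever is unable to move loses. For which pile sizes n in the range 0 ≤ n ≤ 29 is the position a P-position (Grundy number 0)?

n :  0  1  2  3  4  5  6  7  8  9 10 11 12 13 14 15 16 17 18 19 20 21 22 23 24 25 26 27 28 29
G :  0  0  0  1  1  1  2  2  2  3  3  3  4  0  0  0  1  1  1  2  2  2  3  3  3  4  0  0  0  1
P-positions are exactly the n with G(n) = 0.

0, 1, 2, 13, 14, 15, 26, 27, 28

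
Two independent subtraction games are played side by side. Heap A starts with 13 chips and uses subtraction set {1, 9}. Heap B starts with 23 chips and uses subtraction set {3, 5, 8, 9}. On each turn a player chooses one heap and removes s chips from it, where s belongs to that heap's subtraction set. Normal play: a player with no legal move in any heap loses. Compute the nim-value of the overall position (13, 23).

2

Heap A, S = {1, 9}:
n :  0  1  2  3  4  5  6  7  8  9 10 11 12 13
G :  0  1  0  1  0  1  0  1  0  1  0  1  0  1
G_A(13) = 1.
Heap B, S = {3, 5, 8, 9}:
n :  0  1  2  3  4  5  6  7  8  9 10 11 12 13 14 15 16 17 18 19 20 21 22 23
G :  0  0  0  1  1  1  2  2  2  3  3  3  0  0  0  1  1  1  2  2  2  3  3  3
G_B(23) = 3.
Combined Grundy value = 1 ⊕ 3 = 2.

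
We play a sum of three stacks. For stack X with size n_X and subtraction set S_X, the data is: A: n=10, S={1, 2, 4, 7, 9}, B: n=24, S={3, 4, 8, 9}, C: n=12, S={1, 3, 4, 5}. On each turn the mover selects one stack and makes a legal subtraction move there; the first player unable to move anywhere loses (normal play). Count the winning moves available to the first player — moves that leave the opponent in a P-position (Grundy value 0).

1

Stack A, S = {1, 2, 4, 7, 9}:
n :  0  1  2  3  4  5  6  7  8  9 10
G :  0  1  2  0  1  2  0  1  2  3  4
G_A(10) = 4.
Stack B, S = {3, 4, 8, 9}:
G(0) = 0
G(1) = mex{} = 0
G(2) = mex{} = 0
G(3) = mex{0} = 1
G(4) = mex{0,0} = 1
G(5) = mex{0,0} = 1
G(6) = mex{1,0} = 2
G(7) = mex{1,1} = 0
G(8) = mex{1,1,0} = 2
G(9) = mex{2,1,0,0} = 3
G(10) = mex{0,2,0,0} = 1
G(11) = mex{2,0,1,0} = 3
G(12) = mex{3,2,1,1} = 0
G(13) = mex{1,3,1,1} = 0
G(14) = mex{3,1,2,1} = 0
G(15) = mex{0,3,0,2} = 1
G(16) = mex{0,0,2,0} = 1
G(17) = mex{0,0,3,2} = 1
G(18) = mex{1,0,1,3} = 2
G(19) = mex{1,1,3,1} = 0
G(20) = mex{1,1,0,3} = 2
G(21) = mex{2,1,0,0} = 3
G(22) = mex{0,2,0,0} = 1
G(23) = mex{2,0,1,0} = 3
G(24) = mex{3,2,1,1} = 0
G_B(24) = 0.
Stack C, S = {1, 3, 4, 5}:
n :  0  1  2  3  4  5  6  7  8  9 10 11 12
G :  0  1  0  1  2  3  2  3  0  1  0  1  2
G_C(12) = 2.
Combined Grundy value = 4 ⊕ 0 ⊕ 2 = 6.
A winning move leaves total XOR = 0, i.e. changes one component's Grundy value g to g ⊕ X where X is the current total.
Stack A: need g' = 4⊕6 = 2. Options: 10−1→G=3, 10−2→G=2, 10−4→G=0, 10−7→G=0, 10−9→G=1. Hits: 1.
Stack B: need g' = 0⊕6 = 6. Options: 24−3→G=3, 24−4→G=2, 24−8→G=1, 24−9→G=1. Hits: 0.
Stack C: need g' = 2⊕6 = 4. Options: 12−1→G=1, 12−3→G=1, 12−4→G=0, 12−5→G=3. Hits: 0.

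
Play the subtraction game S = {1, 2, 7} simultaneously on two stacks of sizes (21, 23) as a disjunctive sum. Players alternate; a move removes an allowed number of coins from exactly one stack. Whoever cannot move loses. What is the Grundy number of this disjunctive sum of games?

All stacks use S = {1, 2, 7}:
G(0) = 0
G(1) = mex{0} = 1
G(2) = mex{1,0} = 2
G(3) = mex{2,1} = 0
G(4) = mex{0,2} = 1
G(5) = mex{1,0} = 2
G(6) = mex{2,1} = 0
G(7) = mex{0,2,0} = 1
G(8) = mex{1,0,1} = 2
G(9) = mex{2,1,2} = 0
G(10) = mex{0,2,0} = 1
G(11) = mex{1,0,1} = 2
G(12) = mex{2,1,2} = 0
G(13) = mex{0,2,0} = 1
G(14) = mex{1,0,1} = 2
G(15) = mex{2,1,2} = 0
G(16) = mex{0,2,0} = 1
G(17) = mex{1,0,1} = 2
G(18) = mex{2,1,2} = 0
G(19) = mex{0,2,0} = 1
G(20) = mex{1,0,1} = 2
G(21) = mex{2,1,2} = 0
G(22) = mex{0,2,0} = 1
G(23) = mex{1,0,1} = 2
Stack A: G(21) = 0.
Stack B: G(23) = 2.
Combined Grundy value = 0 ⊕ 2 = 2.

2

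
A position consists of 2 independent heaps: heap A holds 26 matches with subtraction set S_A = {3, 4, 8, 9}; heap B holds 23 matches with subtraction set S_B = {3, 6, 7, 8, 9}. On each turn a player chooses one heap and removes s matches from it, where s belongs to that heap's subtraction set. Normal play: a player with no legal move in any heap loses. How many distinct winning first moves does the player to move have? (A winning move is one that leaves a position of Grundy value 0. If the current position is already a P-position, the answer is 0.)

Heap A, S = {3, 4, 8, 9}:
G(0) = 0
G(1) = mex{} = 0
G(2) = mex{} = 0
G(3) = mex{0} = 1
G(4) = mex{0,0} = 1
G(5) = mex{0,0} = 1
G(6) = mex{1,0} = 2
G(7) = mex{1,1} = 0
G(8) = mex{1,1,0} = 2
G(9) = mex{2,1,0,0} = 3
G(10) = mex{0,2,0,0} = 1
G(11) = mex{2,0,1,0} = 3
G(12) = mex{3,2,1,1} = 0
G(13) = mex{1,3,1,1} = 0
G(14) = mex{3,1,2,1} = 0
G(15) = mex{0,3,0,2} = 1
G(16) = mex{0,0,2,0} = 1
G(17) = mex{0,0,3,2} = 1
G(18) = mex{1,0,1,3} = 2
G(19) = mex{1,1,3,1} = 0
G(20) = mex{1,1,0,3} = 2
G(21) = mex{2,1,0,0} = 3
G(22) = mex{0,2,0,0} = 1
G(23) = mex{2,0,1,0} = 3
G(24) = mex{3,2,1,1} = 0
G(25) = mex{1,3,1,1} = 0
G(26) = mex{3,1,2,1} = 0
G_A(26) = 0.
Heap B, S = {3, 6, 7, 8, 9}:
G(0) = 0
G(1) = mex{} = 0
G(2) = mex{} = 0
G(3) = mex{0} = 1
G(4) = mex{0} = 1
G(5) = mex{0} = 1
G(6) = mex{1,0} = 2
G(7) = mex{1,0,0} = 2
G(8) = mex{1,0,0,0} = 2
G(9) = mex{2,1,0,0,0} = 3
G(10) = mex{2,1,1,0,0} = 3
G(11) = mex{2,1,1,1,0} = 3
G(12) = mex{3,2,1,1,1} = 0
G(13) = mex{3,2,2,1,1} = 0
G(14) = mex{3,2,2,2,1} = 0
G(15) = mex{0,3,2,2,2} = 1
G(16) = mex{0,3,3,2,2} = 1
G(17) = mex{0,3,3,3,2} = 1
G(18) = mex{1,0,3,3,3} = 2
G(19) = mex{1,0,0,3,3} = 2
G(20) = mex{1,0,0,0,3} = 2
G(21) = mex{2,1,0,0,0} = 3
G(22) = mex{2,1,1,0,0} = 3
G(23) = mex{2,1,1,1,0} = 3
G_B(23) = 3.
Combined Grundy value = 0 ⊕ 3 = 3.
A winning move leaves total XOR = 0, i.e. changes one component's Grundy value g to g ⊕ X where X is the current total.
Heap A: need g' = 0⊕3 = 3. Options: 26−3→G=3, 26−4→G=1, 26−8→G=2, 26−9→G=1. Hits: 1.
Heap B: need g' = 3⊕3 = 0. Options: 23−3→G=2, 23−6→G=1, 23−7→G=1, 23−8→G=1, 23−9→G=0. Hits: 1.

2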